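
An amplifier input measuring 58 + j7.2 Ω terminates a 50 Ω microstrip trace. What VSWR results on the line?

Γ = (Z_L − Z_0)/(Z_L + Z_0) = (8 + j7.2)/(108 + j7.2)
|Γ| = 10.8/108 = 0.0994
VSWR = (1 + |Γ|)/(1 − |Γ|) = 1.1/0.901

VSWR ≈ 1.22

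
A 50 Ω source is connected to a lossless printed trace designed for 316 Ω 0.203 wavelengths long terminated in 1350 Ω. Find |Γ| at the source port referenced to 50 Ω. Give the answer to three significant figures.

βl = 2π × 0.203 = 73.1°
tan(βl) = 3.29
Z_in = Z_0·(Z_L + jZ_0·tanβl)/(Z_0 + jZ_L·tanβl) = 80.4 − j90.4 Ω
Γ_s = (Z_in − Z_s)/(Z_in + Z_s) = (30.4 − j90.4)/(130 − j90.4), |Γ_s| = 0.601

|Γ| ≈ 0.601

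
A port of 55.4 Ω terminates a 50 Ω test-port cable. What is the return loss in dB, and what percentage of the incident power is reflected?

Γ = (55.4 − 50)/(55.4 + 50) = 0.0512
RL = −20·log₁₀(0.0512) = 25.8 dB
P_refl/P_inc = |Γ|² = 0.00262

RL ≈ 25.8 dB; 0.262% of incident power reflected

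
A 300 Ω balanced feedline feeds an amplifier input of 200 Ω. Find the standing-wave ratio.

VSWR ≈ 1.5

Γ = (200 − 300)/(200 + 300) = -0.2
VSWR = (1 + 0.2)/(1 − 0.2)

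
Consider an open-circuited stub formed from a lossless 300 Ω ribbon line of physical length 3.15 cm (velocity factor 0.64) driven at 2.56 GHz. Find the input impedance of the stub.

Z_in ≈ +j546 Ω

λ = v/f = 0.64·c / 2.56 GHz = 0.075 m
βl = 2π·l/λ = 2π × 0.42 = 151°
tan(βl) = -0.55
For an open-circuited stub, Z_in = −jZ_0·cot(βl) = −jZ_0/tan(βl)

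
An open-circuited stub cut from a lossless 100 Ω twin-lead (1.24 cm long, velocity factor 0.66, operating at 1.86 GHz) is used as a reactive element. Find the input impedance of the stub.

Z_in ≈ −j111 Ω

λ = v/f = 0.66·c / 1.86 GHz = 0.106 m
βl = 2π·l/λ = 2π × 0.116 = 41.9°
tan(βl) = 0.898
For an open-circuited stub, Z_in = −jZ_0·cot(βl) = −jZ_0/tan(βl)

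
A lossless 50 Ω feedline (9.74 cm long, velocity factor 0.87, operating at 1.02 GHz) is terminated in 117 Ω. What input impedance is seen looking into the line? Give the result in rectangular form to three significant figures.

Z_in ≈ 38 + j36.2 Ω

λ = v/f = 0.87·c / 1.02 GHz = 0.256 m
βl = 2π·l/λ = 2π × 0.381 = 137°
tan(βl) = tan(137°) = -0.931
Z_in = Z_0·(Z_L + jZ_0·tanβl)/(Z_0 + jZ_L·tanβl)
     = 50·(117 − j46.6)/(50 − j109)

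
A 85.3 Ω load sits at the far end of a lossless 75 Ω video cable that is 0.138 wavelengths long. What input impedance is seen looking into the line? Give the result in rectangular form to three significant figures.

βl = 2π × 0.138 = 49.7°
tan(βl) = tan(49.7°) = 1.18
Z_in = Z_0·(Z_L + jZ_0·tanβl)/(Z_0 + jZ_L·tanβl)
     = 75·(85.3 + j88.4)/(75 + j101)

Z_in ≈ 72.9 − j9.28 Ω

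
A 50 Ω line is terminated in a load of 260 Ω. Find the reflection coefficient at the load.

Γ = (Z_L − Z_0)/(Z_L + Z_0) = (260 − 50)/(260 + 50) = 210/310

Γ = 0.677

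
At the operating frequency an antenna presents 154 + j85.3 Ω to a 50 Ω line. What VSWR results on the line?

Γ = (Z_L − Z_0)/(Z_L + Z_0) = (104 + j85.3)/(204 + j85.3)
|Γ| = 135/221 = 0.608
VSWR = (1 + |Γ|)/(1 − |Γ|) = 1.61/0.392

VSWR ≈ 4.11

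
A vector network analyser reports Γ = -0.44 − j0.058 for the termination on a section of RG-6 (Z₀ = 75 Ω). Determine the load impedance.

Z_L = Z_0·(1 + Γ)/(1 − Γ) = 75·(0.56 − j0.058)/(1.44 + j0.058)

Z_L ≈ 29 − j4.19 Ω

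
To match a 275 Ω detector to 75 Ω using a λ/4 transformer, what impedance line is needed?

Z_qwt = √(Z_0·R_L) = √(75 × 275) = √20620

Z_qwt ≈ 144 Ω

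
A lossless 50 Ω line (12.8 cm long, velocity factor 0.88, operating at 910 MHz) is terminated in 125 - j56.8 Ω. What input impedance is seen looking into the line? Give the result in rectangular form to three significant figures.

λ = v/f = 0.88·c / 910 MHz = 0.29 m
βl = 2π·l/λ = 2π × 0.441 = 159°
tan(βl) = tan(159°) = -0.387
Z_in = Z_0·(Z_L + jZ_0·tanβl)/(Z_0 + jZ_L·tanβl)
     = 50·(125 − j76.2)/(28 − j48.4)

Z_in ≈ 115 + j62.6 Ω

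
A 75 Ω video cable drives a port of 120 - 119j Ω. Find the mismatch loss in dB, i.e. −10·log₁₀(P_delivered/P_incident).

Γ = (45 − j119)/(195 − j119), |Γ| = 0.557
|Γ|² = 0.31, so P_del/P_inc = 1 − |Γ|² = 0.69
ML = −10·log₁₀(1 − |Γ|²)

mismatch loss ≈ 1.61 dB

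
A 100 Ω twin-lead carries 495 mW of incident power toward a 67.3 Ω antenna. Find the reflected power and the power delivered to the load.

P_reflected ≈ 18.9 mW; P_delivered ≈ 476 mW

Γ = (67.3 − 100)/(67.3 + 100) = -0.195
|Γ|² = 0.0382
P_refl = |Γ|²·P_inc = 18.9 mW, P_del = (1 − |Γ|²)·P_inc = 476 mW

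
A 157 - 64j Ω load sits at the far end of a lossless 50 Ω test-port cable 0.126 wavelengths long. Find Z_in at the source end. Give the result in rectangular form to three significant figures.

βl = 2π × 0.126 = 45.4°
tan(βl) = tan(45.4°) = 1.01
Z_in = Z_0·(Z_L + jZ_0·tanβl)/(Z_0 + jZ_L·tanβl)
     = 50·(157 − j13.4)/(115 + j159)

Z_in ≈ 20.7 − j34.4 Ω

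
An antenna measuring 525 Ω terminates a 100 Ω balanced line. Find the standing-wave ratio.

Γ = (525 − 100)/(525 + 100) = 0.68
VSWR = (1 + 0.68)/(1 − 0.68)

VSWR ≈ 5.25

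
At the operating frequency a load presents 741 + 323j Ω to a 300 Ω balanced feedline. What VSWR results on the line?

Γ = (Z_L − Z_0)/(Z_L + Z_0) = (441 + j323)/(1041 + j323)
|Γ| = 547/1090 = 0.502
VSWR = (1 + |Γ|)/(1 − |Γ|) = 1.5/0.498

VSWR ≈ 3.01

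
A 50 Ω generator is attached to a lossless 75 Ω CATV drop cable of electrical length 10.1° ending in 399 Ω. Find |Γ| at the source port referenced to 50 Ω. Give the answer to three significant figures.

tan(βl) = 0.178
Z_in = Z_0·(Z_L + jZ_0·tanβl)/(Z_0 + jZ_L·tanβl) = 217 − j192 Ω
Γ_s = (Z_in − Z_s)/(Z_in + Z_s) = (167 − j192)/(267 − j192), |Γ_s| = 0.774

|Γ| ≈ 0.774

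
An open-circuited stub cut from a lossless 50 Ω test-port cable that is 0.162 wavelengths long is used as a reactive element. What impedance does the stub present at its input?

βl = 2π × 0.162 = 58.3°
tan(βl) = 1.62
For an open-circuited stub, Z_in = −jZ_0·cot(βl) = −jZ_0/tan(βl)

Z_in ≈ −j30.9 Ω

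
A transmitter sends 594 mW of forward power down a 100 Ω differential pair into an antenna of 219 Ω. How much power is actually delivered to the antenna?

Γ = (219 − 100)/(219 + 100) = 0.373
|Γ|² = 0.139
P_refl = |Γ|²·P_inc = 82.7 mW, P_del = (1 − |Γ|²)·P_inc = 511 mW

P_delivered ≈ 511 mW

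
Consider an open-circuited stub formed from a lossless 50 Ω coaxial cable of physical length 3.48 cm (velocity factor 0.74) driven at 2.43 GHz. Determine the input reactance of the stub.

λ = v/f = 0.74·c / 2.43 GHz = 0.0914 m
βl = 2π·l/λ = 2π × 0.381 = 137°
tan(βl) = -0.928
For an open-circuited stub, Z_in = −jZ_0·cot(βl) = −jZ_0/tan(βl)

X_in ≈ 53.9 Ω (inductive)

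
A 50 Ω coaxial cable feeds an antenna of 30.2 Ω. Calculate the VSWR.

VSWR ≈ 1.66

For a purely resistive load, VSWR = R_L/Z_0 or Z_0/R_L (whichever > 1) = 50/30.2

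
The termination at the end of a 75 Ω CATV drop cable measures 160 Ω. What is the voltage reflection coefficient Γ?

Γ = (Z_L − Z_0)/(Z_L + Z_0) = (160 − 75)/(160 + 75) = 85/235

Γ = 0.362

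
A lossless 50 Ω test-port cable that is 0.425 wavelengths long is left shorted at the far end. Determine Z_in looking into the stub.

βl = 2π × 0.425 = 153°
tan(βl) = -0.51
For a shorted stub, Z_in = jZ_0·tan(βl)

Z_in ≈ −j25.5 Ω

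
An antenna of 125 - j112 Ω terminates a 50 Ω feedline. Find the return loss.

RL ≈ 3.76 dB

Γ = (75 − j112)/(175 − j112), |Γ| = 0.649
RL = −20·log₁₀|Γ| = −20·log₁₀(0.649)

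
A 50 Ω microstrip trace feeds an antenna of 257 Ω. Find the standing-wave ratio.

Γ = (257 − 50)/(257 + 50) = 0.674
VSWR = (1 + 0.674)/(1 − 0.674)

VSWR ≈ 5.14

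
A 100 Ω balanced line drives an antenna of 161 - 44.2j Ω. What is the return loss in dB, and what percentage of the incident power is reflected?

Γ = (61 − j44.2)/(261 − j44.2), |Γ| = 0.285
RL = −20·log₁₀(0.285) = 10.9 dB
P_refl/P_inc = |Γ|² = 0.081

RL ≈ 10.9 dB; 8.1% of incident power reflected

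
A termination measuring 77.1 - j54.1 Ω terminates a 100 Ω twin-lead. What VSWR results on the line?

Γ = (Z_L − Z_0)/(Z_L + Z_0) = (-22.9 − j54.1)/(177.1 − j54.1)
|Γ| = 58.7/185 = 0.317
VSWR = (1 + |Γ|)/(1 − |Γ|) = 1.32/0.683

VSWR ≈ 1.93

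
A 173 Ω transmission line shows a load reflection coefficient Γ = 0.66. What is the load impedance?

Z_L = Z_0·(1 + Γ)/(1 − Γ) = 173·(1.66)/(0.34)

Z_L ≈ 845 Ω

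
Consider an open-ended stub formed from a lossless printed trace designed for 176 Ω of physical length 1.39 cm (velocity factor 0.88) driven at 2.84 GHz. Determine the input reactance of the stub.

X_in ≈ -129 Ω (capacitive)

λ = v/f = 0.88·c / 2.84 GHz = 0.093 m
βl = 2π·l/λ = 2π × 0.15 = 53.8°
tan(βl) = 1.37
For an open-ended stub, Z_in = −jZ_0·cot(βl) = −jZ_0/tan(βl)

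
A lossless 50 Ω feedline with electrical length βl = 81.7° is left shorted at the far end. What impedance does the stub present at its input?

Z_in ≈ +j343 Ω

tan(βl) = 6.85
For a shorted stub, Z_in = jZ_0·tan(βl)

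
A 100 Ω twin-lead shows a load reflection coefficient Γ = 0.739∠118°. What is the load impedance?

Z_L ≈ 20.3 + j58.3 Ω

Z_L = Z_0·(1 + Γ)/(1 − Γ) = 100·(0.653 + j0.652)/(1.35 − j0.652)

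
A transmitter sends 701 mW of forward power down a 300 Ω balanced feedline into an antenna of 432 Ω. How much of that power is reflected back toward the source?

Γ = (432 − 300)/(432 + 300) = 0.18
|Γ|² = 0.0325
P_refl = |Γ|²·P_inc = 22.8 mW, P_del = (1 − |Γ|²)·P_inc = 678 mW

P_reflected ≈ 22.8 mW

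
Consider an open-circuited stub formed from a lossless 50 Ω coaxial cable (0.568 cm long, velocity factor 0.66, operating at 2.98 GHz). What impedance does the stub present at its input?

λ = v/f = 0.66·c / 2.98 GHz = 0.0664 m
βl = 2π·l/λ = 2π × 0.0855 = 30.8°
tan(βl) = 0.596
For an open-circuited stub, Z_in = −jZ_0·cot(βl) = −jZ_0/tan(βl)

Z_in ≈ −j84 Ω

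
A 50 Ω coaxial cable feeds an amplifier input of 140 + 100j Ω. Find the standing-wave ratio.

Γ = (Z_L − Z_0)/(Z_L + Z_0) = (90 + j100)/(190 + j100)
|Γ| = 135/215 = 0.627
VSWR = (1 + |Γ|)/(1 − |Γ|) = 1.63/0.373

VSWR ≈ 4.36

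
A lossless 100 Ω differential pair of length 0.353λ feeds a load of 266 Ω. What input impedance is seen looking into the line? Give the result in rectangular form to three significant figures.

βl = 2π × 0.353 = 127°
tan(βl) = tan(127°) = -1.32
Z_in = Z_0·(Z_L + jZ_0·tanβl)/(Z_0 + jZ_L·tanβl)
     = 100·(266 − j132)/(100 − j352)

Z_in ≈ 54.7 + j60 Ω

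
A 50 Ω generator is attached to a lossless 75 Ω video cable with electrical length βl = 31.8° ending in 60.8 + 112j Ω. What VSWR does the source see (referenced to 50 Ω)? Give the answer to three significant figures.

tan(βl) = 0.62
Z_in = Z_0·(Z_L + jZ_0·tanβl)/(Z_0 + jZ_L·tanβl) = 326 − j72.9 Ω
Γ_s = (Z_in − Z_s)/(Z_in + Z_s) = (276 − j72.9)/(376 − j72.9), |Γ_s| = 0.745
VSWR = (1 + |Γ_s|)/(1 − |Γ_s|)

VSWR ≈ 6.86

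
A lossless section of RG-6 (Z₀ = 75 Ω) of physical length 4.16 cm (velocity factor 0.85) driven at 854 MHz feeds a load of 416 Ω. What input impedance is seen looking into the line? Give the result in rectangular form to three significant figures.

λ = v/f = 0.85·c / 854 MHz = 0.299 m
βl = 2π·l/λ = 2π × 0.139 = 50.2°
tan(βl) = tan(50.2°) = 1.2
Z_in = Z_0·(Z_L + jZ_0·tanβl)/(Z_0 + jZ_L·tanβl)
     = 75·(416 + j89.9)/(75 + j499)

Z_in ≈ 22.4 − j59.2 Ω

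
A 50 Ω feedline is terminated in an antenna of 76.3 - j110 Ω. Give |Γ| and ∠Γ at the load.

Γ = (Z_L − Z_0)/(Z_L + Z_0) = (26.3 − j110)/(126.3 − j110)
|Γ| = 113/167 = 0.675

Γ ≈ 0.675 ∠ -35.5°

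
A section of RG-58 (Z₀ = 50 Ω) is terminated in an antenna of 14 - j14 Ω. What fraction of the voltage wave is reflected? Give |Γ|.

Γ = (Z_L − Z_0)/(Z_L + Z_0) = (-36 − j14)/(64 − j14)
|Γ| = 38.6/65.5

|Γ| ≈ 0.59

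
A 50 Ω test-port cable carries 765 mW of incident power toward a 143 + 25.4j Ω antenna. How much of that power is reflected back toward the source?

|Γ| = |(93 + j25.4)/(193 + j25.4)| = 0.495
|Γ|² = 0.245
P_refl = |Γ|²·P_inc = 188 mW, P_del = (1 − |Γ|²)·P_inc = 577 mW

P_reflected ≈ 188 mW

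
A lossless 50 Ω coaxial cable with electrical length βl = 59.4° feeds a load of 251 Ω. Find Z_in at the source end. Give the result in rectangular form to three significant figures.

tan(βl) = tan(59.4°) = 1.69
Z_in = Z_0·(Z_L + jZ_0·tanβl)/(Z_0 + jZ_L·tanβl)
     = 50·(251 + j84.5)/(50 + j424)

Z_in ≈ 13.3 − j28 Ω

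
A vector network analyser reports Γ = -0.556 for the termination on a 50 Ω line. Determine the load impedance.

Z_L = Z_0·(1 + Γ)/(1 − Γ) = 50·(0.444)/(1.56)

Z_L ≈ 14.3 Ω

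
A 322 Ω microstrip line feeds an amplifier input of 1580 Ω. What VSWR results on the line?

VSWR ≈ 4.91

Γ = (1580 − 322)/(1580 + 322) = 0.661
VSWR = (1 + 0.661)/(1 − 0.661)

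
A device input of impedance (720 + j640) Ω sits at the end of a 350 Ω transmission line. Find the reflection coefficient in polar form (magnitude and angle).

Γ = (Z_L − Z_0)/(Z_L + Z_0) = (370 + j640)/(1070 + j640)
|Γ| = 739/1250 = 0.593

Γ ≈ 0.593 ∠ 29.1°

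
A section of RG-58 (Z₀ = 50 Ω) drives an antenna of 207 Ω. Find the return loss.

RL ≈ 4.28 dB

Γ = (207 − 50)/(207 + 50) = 0.611
RL = −20·log₁₀|Γ| = −20·log₁₀(0.611)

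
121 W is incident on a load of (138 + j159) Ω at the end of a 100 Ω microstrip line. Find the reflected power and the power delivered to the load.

|Γ| = |(38 + j159)/(238 + j159)| = 0.571
|Γ|² = 0.326
P_refl = |Γ|²·P_inc = 39.5 W, P_del = (1 − |Γ|²)·P_inc = 81.5 W

P_reflected ≈ 39.5 W; P_delivered ≈ 81.5 W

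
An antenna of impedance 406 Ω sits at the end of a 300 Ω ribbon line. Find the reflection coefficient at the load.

Γ = 0.15

Γ = (Z_L − Z_0)/(Z_L + Z_0) = (406 − 300)/(406 + 300) = 106/706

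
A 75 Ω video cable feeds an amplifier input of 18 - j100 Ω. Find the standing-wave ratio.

VSWR ≈ 11.7

Γ = (Z_L − Z_0)/(Z_L + Z_0) = (-57 − j100)/(93 − j100)
|Γ| = 115/137 = 0.843
VSWR = (1 + |Γ|)/(1 − |Γ|) = 1.84/0.157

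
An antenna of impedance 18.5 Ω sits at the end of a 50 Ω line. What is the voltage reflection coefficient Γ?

Γ = -0.46

Γ = (Z_L − Z_0)/(Z_L + Z_0) = (18.5 − 50)/(18.5 + 50) = -31.5/68.5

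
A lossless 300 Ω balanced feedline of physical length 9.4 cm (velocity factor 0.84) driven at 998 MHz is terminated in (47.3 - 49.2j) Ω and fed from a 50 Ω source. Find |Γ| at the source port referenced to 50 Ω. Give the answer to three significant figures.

|Γ| ≈ 0.929

λ = v/f = 0.84·c / 998 MHz = 0.253 m
βl = 2π·l/λ = 2π × 0.372 = 134°
tan(βl) = -1.03
Z_in = Z_0·(Z_L + jZ_0·tanβl)/(Z_0 + jZ_L·tanβl) = 137 − j406 Ω
Γ_s = (Z_in − Z_s)/(Z_in + Z_s) = (86.8 − j406)/(187 − j406), |Γ_s| = 0.929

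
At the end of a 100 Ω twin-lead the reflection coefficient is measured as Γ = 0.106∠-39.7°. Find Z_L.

Z_L = Z_0·(1 + Γ)/(1 − Γ) = 100·(1.08 − j0.0677)/(0.918 + j0.0677)

Z_L ≈ 117 − j16 Ω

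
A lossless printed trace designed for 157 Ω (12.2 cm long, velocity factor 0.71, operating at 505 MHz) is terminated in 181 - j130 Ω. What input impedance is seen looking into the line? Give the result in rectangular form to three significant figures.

λ = v/f = 0.71·c / 505 MHz = 0.422 m
βl = 2π·l/λ = 2π × 0.289 = 104°
tan(βl) = tan(104°) = -3.97
Z_in = Z_0·(Z_L + jZ_0·tanβl)/(Z_0 + jZ_L·tanβl)
     = 157·(181 − j754)/(-359 − j719)

Z_in ≈ 116 + j97.4 Ω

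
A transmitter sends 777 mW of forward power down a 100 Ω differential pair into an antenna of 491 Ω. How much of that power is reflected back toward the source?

Γ = (491 − 100)/(491 + 100) = 0.662
|Γ|² = 0.438
P_refl = |Γ|²·P_inc = 340 mW, P_del = (1 − |Γ|²)·P_inc = 437 mW

P_reflected ≈ 340 mW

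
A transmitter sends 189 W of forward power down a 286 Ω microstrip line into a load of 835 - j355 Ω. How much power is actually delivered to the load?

|Γ| = |(549 − j355)/(1121 − j355)| = 0.556
|Γ|² = 0.309
P_refl = |Γ|²·P_inc = 58.4 W, P_del = (1 − |Γ|²)·P_inc = 131 W

P_delivered ≈ 131 W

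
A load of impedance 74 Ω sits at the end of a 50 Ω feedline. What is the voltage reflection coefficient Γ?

Γ = 0.194

Γ = (Z_L − Z_0)/(Z_L + Z_0) = (74 − 50)/(74 + 50) = 24/124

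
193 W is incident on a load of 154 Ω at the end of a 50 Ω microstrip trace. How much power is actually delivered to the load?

Γ = (154 − 50)/(154 + 50) = 0.51
|Γ|² = 0.26
P_refl = |Γ|²·P_inc = 50.2 W, P_del = (1 − |Γ|²)·P_inc = 143 W

P_delivered ≈ 143 W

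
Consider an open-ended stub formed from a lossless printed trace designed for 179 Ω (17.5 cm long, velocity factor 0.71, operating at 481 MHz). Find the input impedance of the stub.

λ = v/f = 0.71·c / 481 MHz = 0.443 m
βl = 2π·l/λ = 2π × 0.395 = 142°
tan(βl) = -0.774
For an open-ended stub, Z_in = −jZ_0·cot(βl) = −jZ_0/tan(βl)

Z_in ≈ +j231 Ω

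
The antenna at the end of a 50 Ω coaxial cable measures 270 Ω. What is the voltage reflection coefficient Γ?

Γ = (Z_L − Z_0)/(Z_L + Z_0) = (270 − 50)/(270 + 50) = 220/320

Γ = 0.688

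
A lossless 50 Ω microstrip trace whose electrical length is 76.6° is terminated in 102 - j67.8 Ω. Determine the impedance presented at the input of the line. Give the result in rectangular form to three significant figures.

Z_in ≈ 16.1 + j0.655 Ω

tan(βl) = tan(76.6°) = 4.2
Z_in = Z_0·(Z_L + jZ_0·tanβl)/(Z_0 + jZ_L·tanβl)
     = 50·(102 + j142)/(335 + j428)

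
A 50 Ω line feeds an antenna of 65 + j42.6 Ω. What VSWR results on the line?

Γ = (Z_L − Z_0)/(Z_L + Z_0) = (15 + j42.6)/(115 + j42.6)
|Γ| = 45.2/123 = 0.368
VSWR = (1 + |Γ|)/(1 − |Γ|) = 1.37/0.632

VSWR ≈ 2.17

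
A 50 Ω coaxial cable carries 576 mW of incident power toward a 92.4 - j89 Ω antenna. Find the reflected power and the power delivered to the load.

P_reflected ≈ 199 mW; P_delivered ≈ 377 mW

|Γ| = |(42.4 − j89)/(142.4 − j89)| = 0.587
|Γ|² = 0.345
P_refl = |Γ|²·P_inc = 199 mW, P_del = (1 − |Γ|²)·P_inc = 377 mW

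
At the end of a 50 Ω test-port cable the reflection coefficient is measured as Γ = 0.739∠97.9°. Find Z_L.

Z_L = Z_0·(1 + Γ)/(1 − Γ) = 50·(0.898 + j0.732)/(1.1 − j0.732)

Z_L ≈ 13 + j41.8 Ω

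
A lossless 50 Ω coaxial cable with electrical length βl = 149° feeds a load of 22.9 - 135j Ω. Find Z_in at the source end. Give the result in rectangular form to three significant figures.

Z_in ≈ 67.3 + j235 Ω

tan(βl) = tan(149°) = -0.601
Z_in = Z_0·(Z_L + jZ_0·tanβl)/(Z_0 + jZ_L·tanβl)
     = 50·(22.9 − j165)/(-31.1 − j13.8)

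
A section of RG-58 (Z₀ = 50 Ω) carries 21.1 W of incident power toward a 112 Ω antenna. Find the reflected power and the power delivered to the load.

P_reflected ≈ 3.09 W; P_delivered ≈ 18 W

Γ = (112 − 50)/(112 + 50) = 0.383
|Γ|² = 0.146
P_refl = |Γ|²·P_inc = 3.09 W, P_del = (1 − |Γ|²)·P_inc = 18 W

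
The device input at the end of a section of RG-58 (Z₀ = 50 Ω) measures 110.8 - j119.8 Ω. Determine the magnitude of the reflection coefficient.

|Γ| ≈ 0.67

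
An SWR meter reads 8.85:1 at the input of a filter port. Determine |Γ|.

|Γ| ≈ 0.797

|Γ| = (S − 1)/(S + 1) = (8.85 − 1)/(8.85 + 1) = 7.85/9.85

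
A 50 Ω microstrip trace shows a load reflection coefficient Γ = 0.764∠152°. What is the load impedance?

Z_L = Z_0·(1 + Γ)/(1 − Γ) = 50·(0.325 + j0.359)/(1.67 − j0.359)

Z_L ≈ 7.1 + j12.2 Ω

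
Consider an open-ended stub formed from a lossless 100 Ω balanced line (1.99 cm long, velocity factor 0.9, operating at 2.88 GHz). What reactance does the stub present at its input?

X_in ≈ -24.2 Ω (capacitive)

λ = v/f = 0.9·c / 2.88 GHz = 0.0938 m
βl = 2π·l/λ = 2π × 0.212 = 76.4°
tan(βl) = 4.14
For an open-ended stub, Z_in = −jZ_0·cot(βl) = −jZ_0/tan(βl)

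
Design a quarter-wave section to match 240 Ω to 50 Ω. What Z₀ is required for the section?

Z_qwt ≈ 110 Ω

Z_qwt = √(Z_0·R_L) = √(50 × 240) = √12000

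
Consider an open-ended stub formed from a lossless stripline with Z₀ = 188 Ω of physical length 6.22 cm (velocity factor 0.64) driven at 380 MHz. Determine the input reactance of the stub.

λ = v/f = 0.64·c / 380 MHz = 0.505 m
βl = 2π·l/λ = 2π × 0.123 = 44.3°
tan(βl) = 0.976
For an open-ended stub, Z_in = −jZ_0·cot(βl) = −jZ_0/tan(βl)

X_in ≈ -193 Ω (capacitive)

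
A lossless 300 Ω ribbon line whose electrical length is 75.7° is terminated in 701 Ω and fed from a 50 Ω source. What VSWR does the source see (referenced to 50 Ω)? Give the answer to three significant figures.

tan(βl) = 3.92
Z_in = Z_0·(Z_L + jZ_0·tanβl)/(Z_0 + jZ_L·tanβl) = 135 − j61.7 Ω
Γ_s = (Z_in − Z_s)/(Z_in + Z_s) = (85.1 − j61.7)/(185 − j61.7), |Γ_s| = 0.539
VSWR = (1 + |Γ_s|)/(1 − |Γ_s|)

VSWR ≈ 3.34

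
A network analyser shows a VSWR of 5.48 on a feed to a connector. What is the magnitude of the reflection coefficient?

|Γ| ≈ 0.691

|Γ| = (S − 1)/(S + 1) = (5.48 − 1)/(5.48 + 1) = 4.48/6.48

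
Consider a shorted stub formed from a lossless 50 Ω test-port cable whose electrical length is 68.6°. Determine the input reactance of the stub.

X_in ≈ 128 Ω (inductive)

tan(βl) = 2.55
For a shorted stub, Z_in = jZ_0·tan(βl)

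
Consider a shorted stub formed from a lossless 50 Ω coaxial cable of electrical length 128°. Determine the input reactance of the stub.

tan(βl) = -1.28
For a shorted stub, Z_in = jZ_0·tan(βl)

X_in ≈ -64 Ω (capacitive)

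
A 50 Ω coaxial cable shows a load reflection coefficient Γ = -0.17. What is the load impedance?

Z_L = Z_0·(1 + Γ)/(1 − Γ) = 50·(0.83)/(1.17)

Z_L ≈ 35.5 Ω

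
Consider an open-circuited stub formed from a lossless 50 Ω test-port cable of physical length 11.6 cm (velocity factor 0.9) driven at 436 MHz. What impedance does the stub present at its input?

Z_in ≈ −j20.8 Ω

λ = v/f = 0.9·c / 436 MHz = 0.619 m
βl = 2π·l/λ = 2π × 0.187 = 67.4°
tan(βl) = 2.41
For an open-circuited stub, Z_in = −jZ_0·cot(βl) = −jZ_0/tan(βl)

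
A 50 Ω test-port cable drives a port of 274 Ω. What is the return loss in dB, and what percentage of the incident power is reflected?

Γ = (274 − 50)/(274 + 50) = 0.691
RL = −20·log₁₀(0.691) = 3.21 dB
P_refl/P_inc = |Γ|² = 0.478

RL ≈ 3.21 dB; 47.8% of incident power reflected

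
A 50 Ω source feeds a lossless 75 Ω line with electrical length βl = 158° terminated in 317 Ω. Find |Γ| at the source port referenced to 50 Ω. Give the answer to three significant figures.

|Γ| ≈ 0.708

tan(βl) = -0.404
Z_in = Z_0·(Z_L + jZ_0·tanβl)/(Z_0 + jZ_L·tanβl) = 94.2 + j130 Ω
Γ_s = (Z_in − Z_s)/(Z_in + Z_s) = (44.2 + j130)/(144 + j130), |Γ_s| = 0.708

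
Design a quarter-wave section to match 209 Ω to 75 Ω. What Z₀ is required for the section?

Z_qwt ≈ 125 Ω

Z_qwt = √(Z_0·R_L) = √(75 × 209) = √15680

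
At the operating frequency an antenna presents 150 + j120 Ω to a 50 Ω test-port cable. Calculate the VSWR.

VSWR ≈ 5.06

Γ = (Z_L − Z_0)/(Z_L + Z_0) = (100 + j120)/(200 + j120)
|Γ| = 156/233 = 0.67
VSWR = (1 + |Γ|)/(1 − |Γ|) = 1.67/0.33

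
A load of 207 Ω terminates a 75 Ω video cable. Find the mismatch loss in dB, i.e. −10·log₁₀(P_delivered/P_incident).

Γ = (207 − 75)/(207 + 75) = 0.468
|Γ|² = 0.219, so P_del/P_inc = 1 − |Γ|² = 0.781
ML = −10·log₁₀(1 − |Γ|²)

mismatch loss ≈ 1.07 dB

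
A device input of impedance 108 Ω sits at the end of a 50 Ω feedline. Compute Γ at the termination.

Γ = (Z_L − Z_0)/(Z_L + Z_0) = (108 − 50)/(108 + 50) = 58/158

Γ = 0.367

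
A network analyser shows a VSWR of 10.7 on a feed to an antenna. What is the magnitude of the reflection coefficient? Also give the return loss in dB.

|Γ| ≈ 0.829; return loss ≈ 1.63 dB

|Γ| = (S − 1)/(S + 1) = (10.7 − 1)/(10.7 + 1) = 9.7/11.7
RL = −20·log₁₀|Γ| = −20·log₁₀(0.829)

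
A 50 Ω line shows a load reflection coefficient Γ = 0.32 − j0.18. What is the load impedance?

Z_L = Z_0·(1 + Γ)/(1 − Γ) = 50·(1.32 − j0.18)/(0.68 + j0.18)

Z_L ≈ 87.4 − j36.4 Ω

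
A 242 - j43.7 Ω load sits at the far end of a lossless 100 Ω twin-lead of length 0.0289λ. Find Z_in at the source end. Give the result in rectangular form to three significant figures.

Z_in ≈ 183 − j98.9 Ω

βl = 2π × 0.0289 = 10.4°
tan(βl) = tan(10.4°) = 0.184
Z_in = Z_0·(Z_L + jZ_0·tanβl)/(Z_0 + jZ_L·tanβl)
     = 100·(242 − j25.3)/(108 + j44.4)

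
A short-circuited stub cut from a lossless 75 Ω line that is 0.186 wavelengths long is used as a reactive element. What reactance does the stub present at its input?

X_in ≈ 176 Ω (inductive)

βl = 2π × 0.186 = 67°
tan(βl) = 2.35
For a short-circuited stub, Z_in = jZ_0·tan(βl)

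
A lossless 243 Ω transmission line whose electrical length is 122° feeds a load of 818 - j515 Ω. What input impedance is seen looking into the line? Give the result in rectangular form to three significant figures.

Z_in ≈ 83.8 + j189 Ω

tan(βl) = tan(122°) = -1.6
Z_in = Z_0·(Z_L + jZ_0·tanβl)/(Z_0 + jZ_L·tanβl)
     = 243·(818 − j904)/(-581 − j1310)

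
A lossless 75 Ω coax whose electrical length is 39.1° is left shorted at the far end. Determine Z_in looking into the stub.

Z_in ≈ +j61 Ω

tan(βl) = 0.813
For a shorted stub, Z_in = jZ_0·tan(βl)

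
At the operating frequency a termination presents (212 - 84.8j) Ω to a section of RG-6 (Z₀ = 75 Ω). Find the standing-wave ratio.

VSWR ≈ 3.33

Γ = (Z_L − Z_0)/(Z_L + Z_0) = (137 − j84.8)/(287 − j84.8)
|Γ| = 161/299 = 0.538
VSWR = (1 + |Γ|)/(1 − |Γ|) = 1.54/0.462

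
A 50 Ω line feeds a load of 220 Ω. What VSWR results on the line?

VSWR ≈ 4.4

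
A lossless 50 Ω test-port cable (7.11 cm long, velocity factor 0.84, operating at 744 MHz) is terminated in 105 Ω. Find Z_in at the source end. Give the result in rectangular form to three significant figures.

λ = v/f = 0.84·c / 744 MHz = 0.339 m
βl = 2π·l/λ = 2π × 0.21 = 75.6°
tan(βl) = tan(75.6°) = 3.89
Z_in = Z_0·(Z_L + jZ_0·tanβl)/(Z_0 + jZ_L·tanβl)
     = 50·(105 + j194)/(50 + j408)

Z_in ≈ 25 − j9.8 Ω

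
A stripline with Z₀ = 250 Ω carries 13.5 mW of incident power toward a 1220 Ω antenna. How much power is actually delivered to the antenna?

Γ = (1220 − 250)/(1220 + 250) = 0.66
|Γ|² = 0.435
P_refl = |Γ|²·P_inc = 5.88 mW, P_del = (1 − |Γ|²)·P_inc = 7.62 mW

P_delivered ≈ 7.62 mW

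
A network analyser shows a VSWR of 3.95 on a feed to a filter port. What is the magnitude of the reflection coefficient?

|Γ| = (S − 1)/(S + 1) = (3.95 − 1)/(3.95 + 1) = 2.95/4.95

|Γ| ≈ 0.596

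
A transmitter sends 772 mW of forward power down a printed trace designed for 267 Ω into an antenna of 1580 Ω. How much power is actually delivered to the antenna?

Γ = (1580 − 267)/(1580 + 267) = 0.711
|Γ|² = 0.505
P_refl = |Γ|²·P_inc = 390 mW, P_del = (1 − |Γ|²)·P_inc = 382 mW

P_delivered ≈ 382 mW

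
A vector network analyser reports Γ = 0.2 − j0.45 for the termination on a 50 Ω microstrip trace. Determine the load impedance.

Z_L ≈ 45 − j53.4 Ω

Z_L = Z_0·(1 + Γ)/(1 − Γ) = 50·(1.2 − j0.45)/(0.8 + j0.45)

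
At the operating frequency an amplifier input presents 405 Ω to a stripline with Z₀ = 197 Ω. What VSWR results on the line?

VSWR ≈ 2.06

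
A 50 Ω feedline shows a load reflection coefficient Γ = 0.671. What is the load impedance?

Z_L = Z_0·(1 + Γ)/(1 − Γ) = 50·(1.67)/(0.329)

Z_L ≈ 254 Ω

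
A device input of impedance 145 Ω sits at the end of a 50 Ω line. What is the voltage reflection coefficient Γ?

Γ = 0.487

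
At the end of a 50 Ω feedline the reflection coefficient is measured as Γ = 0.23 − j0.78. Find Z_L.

Z_L = Z_0·(1 + Γ)/(1 − Γ) = 50·(1.23 − j0.78)/(0.77 + j0.78)

Z_L ≈ 14.1 − j64.9 Ω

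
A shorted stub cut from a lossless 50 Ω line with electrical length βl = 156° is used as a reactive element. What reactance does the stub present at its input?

X_in ≈ -22.3 Ω (capacitive)

tan(βl) = -0.445
For a shorted stub, Z_in = jZ_0·tan(βl)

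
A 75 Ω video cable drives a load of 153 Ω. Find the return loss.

Γ = (153 − 75)/(153 + 75) = 0.342
RL = −20·log₁₀|Γ| = −20·log₁₀(0.342)

RL ≈ 9.32 dB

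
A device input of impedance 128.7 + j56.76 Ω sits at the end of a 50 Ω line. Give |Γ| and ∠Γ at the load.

Γ = (Z_L − Z_0)/(Z_L + Z_0) = (78.7 + j56.76)/(178.7 + j56.76)
|Γ| = 97/187 = 0.518

Γ ≈ 0.518 ∠ 18.2°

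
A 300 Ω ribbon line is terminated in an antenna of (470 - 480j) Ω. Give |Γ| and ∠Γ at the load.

Γ ≈ 0.561 ∠ -38.6°

Γ = (Z_L − Z_0)/(Z_L + Z_0) = (170 − j480)/(770 − j480)
|Γ| = 509/907 = 0.561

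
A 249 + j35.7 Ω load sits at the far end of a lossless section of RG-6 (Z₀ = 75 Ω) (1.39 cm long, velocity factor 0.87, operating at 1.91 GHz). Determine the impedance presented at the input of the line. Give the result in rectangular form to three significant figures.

Z_in ≈ 59.4 − j85.4 Ω

λ = v/f = 0.87·c / 1.91 GHz = 0.137 m
βl = 2π·l/λ = 2π × 0.102 = 36.6°
tan(βl) = tan(36.6°) = 0.743
Z_in = Z_0·(Z_L + jZ_0·tanβl)/(Z_0 + jZ_L·tanβl)
     = 75·(249 + j91.4)/(48.5 + j185)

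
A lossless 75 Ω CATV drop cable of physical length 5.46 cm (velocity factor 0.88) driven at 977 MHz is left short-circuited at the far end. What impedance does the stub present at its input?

Z_in ≈ +j241 Ω

λ = v/f = 0.88·c / 977 MHz = 0.27 m
βl = 2π·l/λ = 2π × 0.202 = 72.7°
tan(βl) = 3.22
For a short-circuited stub, Z_in = jZ_0·tan(βl)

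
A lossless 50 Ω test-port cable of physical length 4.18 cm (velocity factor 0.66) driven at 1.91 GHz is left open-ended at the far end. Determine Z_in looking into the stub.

Z_in ≈ +j71.8 Ω

λ = v/f = 0.66·c / 1.91 GHz = 0.104 m
βl = 2π·l/λ = 2π × 0.403 = 145°
tan(βl) = -0.696
For an open-ended stub, Z_in = −jZ_0·cot(βl) = −jZ_0/tan(βl)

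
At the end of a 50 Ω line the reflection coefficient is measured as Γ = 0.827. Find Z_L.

Z_L ≈ 528 Ω

Z_L = Z_0·(1 + Γ)/(1 − Γ) = 50·(1.83)/(0.173)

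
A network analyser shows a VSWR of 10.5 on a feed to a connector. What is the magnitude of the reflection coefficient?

|Γ| ≈ 0.826

|Γ| = (S − 1)/(S + 1) = (10.5 − 1)/(10.5 + 1) = 9.5/11.5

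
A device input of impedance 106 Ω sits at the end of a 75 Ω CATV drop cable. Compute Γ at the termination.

Γ = 0.171

Γ = (Z_L − Z_0)/(Z_L + Z_0) = (106 − 75)/(106 + 75) = 31/181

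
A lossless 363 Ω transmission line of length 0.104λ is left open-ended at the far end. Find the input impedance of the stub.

Z_in ≈ −j474 Ω

βl = 2π × 0.104 = 37.4°
tan(βl) = 0.766
For an open-ended stub, Z_in = −jZ_0·cot(βl) = −jZ_0/tan(βl)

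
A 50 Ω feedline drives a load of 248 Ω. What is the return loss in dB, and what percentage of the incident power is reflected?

Γ = (248 − 50)/(248 + 50) = 0.664
RL = −20·log₁₀(0.664) = 3.55 dB
P_refl/P_inc = |Γ|² = 0.441

RL ≈ 3.55 dB; 44.1% of incident power reflected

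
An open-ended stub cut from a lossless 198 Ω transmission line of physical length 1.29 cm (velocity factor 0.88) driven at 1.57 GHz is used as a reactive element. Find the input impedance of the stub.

λ = v/f = 0.88·c / 1.57 GHz = 0.168 m
βl = 2π·l/λ = 2π × 0.0767 = 27.6°
tan(βl) = 0.523
For an open-ended stub, Z_in = −jZ_0·cot(βl) = −jZ_0/tan(βl)

Z_in ≈ −j378 Ω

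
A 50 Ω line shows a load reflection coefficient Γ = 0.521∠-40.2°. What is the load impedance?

Z_L = Z_0·(1 + Γ)/(1 − Γ) = 50·(1.4 − j0.336)/(0.602 + j0.336)

Z_L ≈ 76.6 − j70.7 Ω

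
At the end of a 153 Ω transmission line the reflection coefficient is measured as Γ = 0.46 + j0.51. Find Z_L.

Z_L = Z_0·(1 + Γ)/(1 − Γ) = 153·(1.46 + j0.51)/(0.54 − j0.51)

Z_L ≈ 147 + j283 Ω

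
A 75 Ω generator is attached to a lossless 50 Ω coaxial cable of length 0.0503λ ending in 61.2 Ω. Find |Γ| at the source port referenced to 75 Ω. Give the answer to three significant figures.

βl = 2π × 0.0503 = 18.1°
tan(βl) = 0.327
Z_in = Z_0·(Z_L + jZ_0·tanβl)/(Z_0 + jZ_L·tanβl) = 58.4 − j7.02 Ω
Γ_s = (Z_in − Z_s)/(Z_in + Z_s) = (-16.6 − j7.02)/(133 − j7.02), |Γ_s| = 0.135

|Γ| ≈ 0.135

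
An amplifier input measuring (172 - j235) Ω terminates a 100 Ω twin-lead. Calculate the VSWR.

VSWR ≈ 5.32

Γ = (Z_L − Z_0)/(Z_L + Z_0) = (72 − j235)/(272 − j235)
|Γ| = 246/359 = 0.684
VSWR = (1 + |Γ|)/(1 − |Γ|) = 1.68/0.316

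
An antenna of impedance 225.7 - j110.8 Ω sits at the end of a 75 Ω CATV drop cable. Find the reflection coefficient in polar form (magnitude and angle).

Γ ≈ 0.584 ∠ -16.1°

Γ = (Z_L − Z_0)/(Z_L + Z_0) = (150.7 − j110.8)/(300.7 − j110.8)
|Γ| = 187/320 = 0.584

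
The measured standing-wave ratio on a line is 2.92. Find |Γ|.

|Γ| ≈ 0.49

|Γ| = (S − 1)/(S + 1) = (2.92 − 1)/(2.92 + 1) = 1.92/3.92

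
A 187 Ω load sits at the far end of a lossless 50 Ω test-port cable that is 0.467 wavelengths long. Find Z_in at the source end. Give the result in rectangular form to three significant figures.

Z_in ≈ 121 + j84.4 Ω

βl = 2π × 0.467 = 168°
tan(βl) = tan(168°) = -0.21
Z_in = Z_0·(Z_L + jZ_0·tanβl)/(Z_0 + jZ_L·tanβl)
     = 50·(187 − j10.5)/(50 − j39.3)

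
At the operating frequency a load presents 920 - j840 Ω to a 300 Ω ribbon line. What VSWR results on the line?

Γ = (Z_L − Z_0)/(Z_L + Z_0) = (620 − j840)/(1220 − j840)
|Γ| = 1040/1480 = 0.705
VSWR = (1 + |Γ|)/(1 − |Γ|) = 1.7/0.295

VSWR ≈ 5.78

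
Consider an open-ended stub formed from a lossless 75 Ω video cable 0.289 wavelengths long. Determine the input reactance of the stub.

βl = 2π × 0.289 = 104°
tan(βl) = -4
For an open-ended stub, Z_in = −jZ_0·cot(βl) = −jZ_0/tan(βl)

X_in ≈ 18.8 Ω (inductive)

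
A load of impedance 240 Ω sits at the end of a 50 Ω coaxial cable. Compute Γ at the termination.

Γ = 0.655

Γ = (Z_L − Z_0)/(Z_L + Z_0) = (240 − 50)/(240 + 50) = 190/290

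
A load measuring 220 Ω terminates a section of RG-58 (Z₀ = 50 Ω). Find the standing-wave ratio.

VSWR ≈ 4.4

Γ = (220 − 50)/(220 + 50) = 0.63
VSWR = (1 + 0.63)/(1 − 0.63)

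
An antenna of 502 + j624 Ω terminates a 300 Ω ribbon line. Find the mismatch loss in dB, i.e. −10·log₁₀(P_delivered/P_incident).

mismatch loss ≈ 2.34 dB

Γ = (202 + j624)/(802 + j624), |Γ| = 0.645
|Γ|² = 0.417, so P_del/P_inc = 1 − |Γ|² = 0.583
ML = −10·log₁₀(1 − |Γ|²)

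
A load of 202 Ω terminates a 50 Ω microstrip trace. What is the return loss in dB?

Γ = (202 − 50)/(202 + 50) = 0.603
RL = −20·log₁₀|Γ| = −20·log₁₀(0.603)

RL ≈ 4.39 dB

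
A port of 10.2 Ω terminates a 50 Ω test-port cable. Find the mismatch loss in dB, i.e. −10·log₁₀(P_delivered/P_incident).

mismatch loss ≈ 2.5 dB

Γ = (10.2 − 50)/(10.2 + 50) = -0.661
|Γ|² = 0.437, so P_del/P_inc = 1 − |Γ|² = 0.563
ML = −10·log₁₀(1 − |Γ|²)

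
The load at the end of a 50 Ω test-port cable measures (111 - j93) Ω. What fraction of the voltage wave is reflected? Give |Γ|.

Γ = (Z_L − Z_0)/(Z_L + Z_0) = (61 − j93)/(161 − j93)
|Γ| = 111/186

|Γ| ≈ 0.598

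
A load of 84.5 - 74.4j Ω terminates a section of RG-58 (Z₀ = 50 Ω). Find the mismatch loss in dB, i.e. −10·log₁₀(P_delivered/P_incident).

Γ = (34.5 − j74.4)/(134.5 − j74.4), |Γ| = 0.534
|Γ|² = 0.285, so P_del/P_inc = 1 − |Γ|² = 0.715
ML = −10·log₁₀(1 − |Γ|²)

mismatch loss ≈ 1.45 dB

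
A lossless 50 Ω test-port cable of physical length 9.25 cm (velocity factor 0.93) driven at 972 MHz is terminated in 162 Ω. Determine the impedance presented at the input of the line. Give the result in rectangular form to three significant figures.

Z_in ≈ 18.7 + j21.6 Ω

λ = v/f = 0.93·c / 972 MHz = 0.287 m
βl = 2π·l/λ = 2π × 0.322 = 116°
tan(βl) = tan(116°) = -2.05
Z_in = Z_0·(Z_L + jZ_0·tanβl)/(Z_0 + jZ_L·tanβl)
     = 50·(162 − j102)/(50 − j332)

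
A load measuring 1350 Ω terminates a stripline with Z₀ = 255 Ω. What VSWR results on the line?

VSWR ≈ 5.29

Γ = (1350 − 255)/(1350 + 255) = 0.682
VSWR = (1 + 0.682)/(1 − 0.682)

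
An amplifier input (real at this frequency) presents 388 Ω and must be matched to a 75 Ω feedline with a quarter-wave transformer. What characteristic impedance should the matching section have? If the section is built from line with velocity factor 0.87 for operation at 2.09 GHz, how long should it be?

Z_qwt ≈ 171 Ω; length ≈ 3.12 cm

Z_qwt = √(Z_0·R_L) = √(75 × 388) = √29100
λ = 0.87·c/f = 0.125 m, so l = λ/4 = 0.0312 m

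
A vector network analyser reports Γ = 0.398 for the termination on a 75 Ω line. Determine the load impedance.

Z_L = Z_0·(1 + Γ)/(1 − Γ) = 75·(1.4)/(0.602)

Z_L ≈ 174 Ω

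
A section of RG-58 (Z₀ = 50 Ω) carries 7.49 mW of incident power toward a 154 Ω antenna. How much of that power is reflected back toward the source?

Γ = (154 − 50)/(154 + 50) = 0.51
|Γ|² = 0.26
P_refl = |Γ|²·P_inc = 1.95 mW, P_del = (1 − |Γ|²)·P_inc = 5.54 mW

P_reflected ≈ 1.95 mW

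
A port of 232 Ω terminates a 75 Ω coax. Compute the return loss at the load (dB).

RL ≈ 5.82 dB

Γ = (232 − 75)/(232 + 75) = 0.511
RL = −20·log₁₀|Γ| = −20·log₁₀(0.511)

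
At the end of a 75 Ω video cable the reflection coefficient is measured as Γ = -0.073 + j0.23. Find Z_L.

Z_L = Z_0·(1 + Γ)/(1 − Γ) = 75·(0.927 + j0.23)/(1.07 − j0.23)

Z_L ≈ 58.7 + j28.6 Ω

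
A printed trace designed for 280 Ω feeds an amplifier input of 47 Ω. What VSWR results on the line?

For a purely resistive load, VSWR = R_L/Z_0 or Z_0/R_L (whichever > 1) = 280/47

VSWR ≈ 5.96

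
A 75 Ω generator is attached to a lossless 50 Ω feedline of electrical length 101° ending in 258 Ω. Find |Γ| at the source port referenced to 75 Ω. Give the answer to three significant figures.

tan(βl) = -5.14
Z_in = Z_0·(Z_L + jZ_0·tanβl)/(Z_0 + jZ_L·tanβl) = 10 + j9.34 Ω
Γ_s = (Z_in − Z_s)/(Z_in + Z_s) = (-65 + j9.34)/(85 + j9.34), |Γ_s| = 0.767

|Γ| ≈ 0.767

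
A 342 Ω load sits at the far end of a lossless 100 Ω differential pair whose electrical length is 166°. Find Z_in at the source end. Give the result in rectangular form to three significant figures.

tan(βl) = tan(166°) = -0.249
Z_in = Z_0·(Z_L + jZ_0·tanβl)/(Z_0 + jZ_L·tanβl)
     = 100·(342 − j24.9)/(100 − j85.3)

Z_in ≈ 210 + j154 Ω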